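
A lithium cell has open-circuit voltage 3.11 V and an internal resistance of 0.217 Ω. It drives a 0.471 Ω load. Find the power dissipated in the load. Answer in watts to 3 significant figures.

Find the circuit current first, then P = I²R for the load (series elements share I).
I = ε / (r + R) = 3.11 / (0.217 + 0.471) = 4.520 A
P_load = I² R = (4.520)² × 0.471 = 9.624 W

9.62 W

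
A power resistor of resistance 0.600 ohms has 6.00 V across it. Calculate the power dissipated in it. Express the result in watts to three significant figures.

We know the drop across the element and its resistance — P = V²/R, one step.
P = (6.00 V)² / 0.600 Ω = 60.00 W

60.0 W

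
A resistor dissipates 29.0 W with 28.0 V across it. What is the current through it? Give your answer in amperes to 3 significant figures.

1.04 A

The two known quantities fix the third via I = P / V.
I = 29.0 / 28.0 = 1.036 A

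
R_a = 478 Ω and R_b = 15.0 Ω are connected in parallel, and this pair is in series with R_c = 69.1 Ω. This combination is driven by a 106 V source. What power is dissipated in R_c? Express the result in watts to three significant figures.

Collapse the R_a‖R_b pair into one equivalent R_p; then R_p and R_c form a series string.
R_p = (478×15.0)/(478+15.0) = 14.54 Ω
R_total = R_p + 69.1 = 14.54 + 69.1 = 83.64 Ω
I = V / R_total = 106 / 83.64 = 1.267 A
R_c is the series element, so its power is I²R.
P_R_c = (1.267)² × 69.1 = 111.0 W

111 W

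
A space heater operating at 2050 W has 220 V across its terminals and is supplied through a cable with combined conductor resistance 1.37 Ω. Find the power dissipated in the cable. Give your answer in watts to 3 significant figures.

119 W

The cable is a series resistance carrying the load current; its dissipation is I²R_line.
I = P / V = 2050 / 220 = 9.318 A through the cable.
P_line = I² R_line = (9.318)² × 1.37 = 119.0 W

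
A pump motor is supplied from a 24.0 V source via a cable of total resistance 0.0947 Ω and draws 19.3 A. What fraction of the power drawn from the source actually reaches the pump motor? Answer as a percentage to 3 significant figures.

The cable carries the full 19.3 A.
P_line = I² R_line = (19.30)² × 0.0947 = 35.27 W
P_source = V I = 24.0 × 19.30 = 463.2 W; P_load = 427.9 W
η = P_load / P_source = 427.9 / 463.2 = 0.9238

92.4 %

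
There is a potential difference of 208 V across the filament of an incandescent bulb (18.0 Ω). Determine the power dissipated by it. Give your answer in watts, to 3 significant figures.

2400 W

We know the drop across the element and its resistance — P = V²/R, one step.
P = (208 V)² / 18.0 Ω = 2404 W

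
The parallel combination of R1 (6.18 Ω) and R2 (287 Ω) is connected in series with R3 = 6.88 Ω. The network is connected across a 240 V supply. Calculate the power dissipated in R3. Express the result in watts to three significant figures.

Combine R1 and R2 into their parallel equivalent first, reducing the network to two series resistors.
R_p = (6.18×287)/(6.18+287) = 6.050 Ω
R_total = R_p + 6.88 = 6.050 + 6.88 = 12.93 Ω
I = V / R_total = 240 / 12.93 = 18.56 A
R3 carries the full series current, so P = I²R.
P_R3 = (18.56)² × 6.88 = 2370 W

2370 W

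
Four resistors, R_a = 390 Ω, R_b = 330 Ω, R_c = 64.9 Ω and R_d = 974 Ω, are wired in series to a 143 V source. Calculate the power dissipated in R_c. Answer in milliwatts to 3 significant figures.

429 mW

Since the resistors are in series they all carry the loop current I = V/R_total; the power in any one is I²R.
R_total = 390 + 330 + 64.9 + 974 = 1759 Ω
I = V / R_total = 143 / 1759 = 0.08130 A
P_R_c = I² × R_c = (0.08130)² × 64.9 = 0.4290 W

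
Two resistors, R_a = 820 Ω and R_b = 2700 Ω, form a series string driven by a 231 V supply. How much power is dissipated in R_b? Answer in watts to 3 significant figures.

11.6 W

In a series string the same current flows through every resistor — find that current, then P = I²R for the one we want.
R_total = 820 + 2700 = 3520 Ω
I = V / R_total = 231 / 3520 = 0.06563 A
P_R_b = I² × R_b = (0.06563)² × 2700 = 11.63 W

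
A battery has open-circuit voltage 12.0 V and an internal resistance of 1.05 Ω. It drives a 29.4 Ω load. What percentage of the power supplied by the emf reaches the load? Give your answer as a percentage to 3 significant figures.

The source delivers εI, of which I²R reaches the load and I²r is lost; since I is common, η = R/(R+r).
η = R / (R + r) = 29.4 / (29.4 + 1.05) = 0.9655

96.6 %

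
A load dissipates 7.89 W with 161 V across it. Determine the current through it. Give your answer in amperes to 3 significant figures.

Rearranging the power relation for the two known quantities gives I = P / V.
I = 7.89 / 161 = 0.04901 A

0.0490 A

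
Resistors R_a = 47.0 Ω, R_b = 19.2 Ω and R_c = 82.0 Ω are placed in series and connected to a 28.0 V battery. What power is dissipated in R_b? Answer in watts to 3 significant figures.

Every series element carries the same I. Get I from the total resistance, then P = I² × R_b.
R_total = 47.0 + 19.2 + 82.0 = 148.2 Ω
I = V / R_total = 28.0 / 148.2 = 0.1889 A
P_R_b = I² × R_b = (0.1889)² × 19.2 = 0.6854 W

0.685 W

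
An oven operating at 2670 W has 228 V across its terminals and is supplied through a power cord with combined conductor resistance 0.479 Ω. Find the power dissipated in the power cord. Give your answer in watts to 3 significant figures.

65.7 W

Line loss is just I²R for the cable — we know both I and R_line directly.
I = P / V = 2670 / 228 = 11.71 A through the power cord.
P_line = I² R_line = (11.71)² × 0.479 = 65.69 W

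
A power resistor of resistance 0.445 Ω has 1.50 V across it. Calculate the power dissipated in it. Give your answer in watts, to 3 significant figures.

With V across and R both known, P = V²/R gives the dissipation directly.
P = (1.50 V)² / 0.445 Ω = 5.056 W

5.06 W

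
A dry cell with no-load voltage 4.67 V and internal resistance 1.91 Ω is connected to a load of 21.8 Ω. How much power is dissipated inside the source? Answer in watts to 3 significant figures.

0.0741 W

The source's internal resistance is just another series element carrying I; its dissipation is I²r.
I = ε / (r + R) = 4.67 / (1.91 + 21.8) = 0.1970 A
P_int = I² r = (0.1970)² × 1.91 = 0.07410 W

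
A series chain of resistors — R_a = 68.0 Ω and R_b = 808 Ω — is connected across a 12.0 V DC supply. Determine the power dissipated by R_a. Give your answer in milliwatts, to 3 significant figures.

Since the resistors are in series they all carry the loop current I = V/R_total; the power in any one is I²R.
R_total = 68.0 + 808 = 876.0 Ω
I = V / R_total = 12.0 / 876.0 = 0.01370 A
P_R_a = I² × R_a = (0.01370)² × 68.0 = 0.01276 W

12.8 mW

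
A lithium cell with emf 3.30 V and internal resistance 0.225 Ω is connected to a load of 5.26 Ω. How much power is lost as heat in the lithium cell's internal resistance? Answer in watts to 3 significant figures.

r is in series with the load, so it carries the full circuit current — the loss in it is I²r.
I = ε / (r + R) = 3.30 / (0.225 + 5.26) = 0.6016 A
P_int = I² r = (0.6016)² × 0.225 = 0.08144 W

0.0814 W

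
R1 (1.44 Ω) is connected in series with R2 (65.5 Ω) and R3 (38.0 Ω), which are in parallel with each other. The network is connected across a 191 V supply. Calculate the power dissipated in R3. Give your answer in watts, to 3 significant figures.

Collapse R2‖R3 to a single equivalent, reducing the network to two series elements.
R_p = (65.5×38.0)/(65.5+38.0) = 24.05 Ω
R_total = 1.44 + 24.05 = 25.49 Ω
I = V / R_total = 191 / 25.49 = 7.494 A
Voltage across the parallel pair: V_p = I × R_p = 7.494 × 24.05 = 180.2 V
With V_p across R3, its power is V_p²/R3.
P_R3 = (180.2)² / 38.0 = 854.6 W

855 W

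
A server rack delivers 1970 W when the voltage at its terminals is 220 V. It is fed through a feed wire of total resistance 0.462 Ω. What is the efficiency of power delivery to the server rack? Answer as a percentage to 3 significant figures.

I = P / V = 1970 / 220 = 8.955 A through the feed wire.
P_line = I² R_line = (8.955)² × 0.462 = 37.04 W
P_source = P_load + P_line = 1970 + 37.04 = 2007 W
η = P_load / P_source = 1970 / 2007 = 0.9815

98.2 %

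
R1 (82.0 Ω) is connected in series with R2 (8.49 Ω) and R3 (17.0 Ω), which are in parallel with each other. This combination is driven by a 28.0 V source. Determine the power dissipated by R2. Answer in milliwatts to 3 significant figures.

385 mW

Collapse R2‖R3 to a single equivalent, reducing the network to two series elements.
R_p = (8.49×17.0)/(8.49+17.0) = 5.662 Ω
R_total = 82.0 + 5.662 = 87.66 Ω
I = V / R_total = 28.0 / 87.66 = 0.3194 A
Voltage across the parallel pair: V_p = I × R_p = 0.3194 × 5.662 = 1.809 V
With V_p across R2, its power is V_p²/R2.
P_R2 = (1.809)² / 8.49 = 0.3853 W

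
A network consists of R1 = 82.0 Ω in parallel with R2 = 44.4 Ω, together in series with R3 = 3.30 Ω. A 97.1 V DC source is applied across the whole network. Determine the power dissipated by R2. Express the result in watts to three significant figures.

171 W

First find R_p for the parallel pair, then treat R_p + R3 as a series loop.
R_p = (82.0×44.4)/(82.0+44.4) = 28.80 Ω
R_total = R_p + 3.30 = 28.80 + 3.30 = 32.10 Ω
I = V / R_total = 97.1 / 32.10 = 3.025 A
Voltage across the parallel pair: V_p = I × R_p = 3.025 × 28.80 = 87.12 V
R2 has V_p across it, so P = V_p²/R2.
P_R2 = (87.12)² / 44.4 = 170.9 W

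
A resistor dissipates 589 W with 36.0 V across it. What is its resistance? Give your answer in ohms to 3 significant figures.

The two known quantities fix the third via R = V² / P.
R = (36.0)² / 589 = 2.200 Ω

2.20 Ω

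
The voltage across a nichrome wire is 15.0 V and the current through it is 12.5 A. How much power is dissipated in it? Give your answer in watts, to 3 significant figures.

188 W

With V and I both given, power follows immediately from P = V I.
P = 15.0 V × 12.50 A = 187.5 W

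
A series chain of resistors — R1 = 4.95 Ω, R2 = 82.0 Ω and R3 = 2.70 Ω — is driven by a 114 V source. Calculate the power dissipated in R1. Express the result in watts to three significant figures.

8.00 W

In a series string the same current flows through every resistor — find that current, then P = I²R for the one we want.
R_total = 4.95 + 82.0 + 2.70 = 89.65 Ω
I = V / R_total = 114 / 89.65 = 1.272 A
P_R1 = I² × R1 = (1.272)² × 4.95 = 8.004 W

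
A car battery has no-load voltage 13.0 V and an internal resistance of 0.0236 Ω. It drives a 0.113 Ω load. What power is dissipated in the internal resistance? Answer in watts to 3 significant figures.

214 W

The source's internal resistance is just another series element carrying I; its dissipation is I²r.
I = ε / (r + R) = 13.0 / (0.0236 + 0.113) = 95.17 A
P_int = I² r = (95.17)² × 0.0236 = 213.7 W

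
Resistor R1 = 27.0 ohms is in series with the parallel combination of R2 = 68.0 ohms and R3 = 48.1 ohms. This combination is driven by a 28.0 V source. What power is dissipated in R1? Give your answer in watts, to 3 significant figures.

Replace R2 and R3 with their parallel equivalent so the circuit becomes R1 in series with R_p.
R_p = (68.0×48.1)/(68.0+48.1) = 28.17 Ω
R_total = 27.0 + 28.17 = 55.17 Ω
I = V / R_total = 28.0 / 55.17 = 0.5075 A
R1 carries the full series current, so P = I²R.
P_R1 = (0.5075)² × 27.0 = 6.954 W

6.95 W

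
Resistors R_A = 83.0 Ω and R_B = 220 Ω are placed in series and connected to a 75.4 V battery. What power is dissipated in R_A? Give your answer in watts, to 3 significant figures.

Every series element carries the same I. Get I from the total resistance, then P = I² × R_A.
R_total = 83.0 + 220 = 303.0 Ω
I = V / R_total = 75.4 / 303.0 = 0.2488 A
P_R_A = I² × R_A = (0.2488)² × 83.0 = 5.140 W

5.14 W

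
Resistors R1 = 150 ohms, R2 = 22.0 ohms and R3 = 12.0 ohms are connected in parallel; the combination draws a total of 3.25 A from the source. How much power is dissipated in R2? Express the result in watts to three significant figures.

Parallel branches share V, not I — compute V via R_eq, then use V²/R for the target branch.
1/R_eq = 1/150 + 1/22.0 + 1/12.0 ⇒ R_eq = 7.383 Ω
V = I_total × R_eq = 3.250 × 7.383 = 23.99 V
P_R2 = V² / R2 = (23.99)² / 22.0 = 26.17 W

26.2 W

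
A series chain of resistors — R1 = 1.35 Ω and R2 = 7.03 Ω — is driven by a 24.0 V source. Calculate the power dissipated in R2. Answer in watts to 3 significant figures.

57.7 W

In a series string the same current flows through every resistor — find that current, then P = I²R for the one we want.
R_total = 1.35 + 7.03 = 8.380 Ω
I = V / R_total = 24.0 / 8.380 = 2.864 A
P_R2 = I² × R2 = (2.864)² × 7.03 = 57.66 W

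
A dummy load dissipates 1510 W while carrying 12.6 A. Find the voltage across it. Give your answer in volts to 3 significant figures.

120 V

From P = V I = I²R = V²/R, with the two given quantities we get V = P / I.
V = 1510 / 12.60 = 119.8 V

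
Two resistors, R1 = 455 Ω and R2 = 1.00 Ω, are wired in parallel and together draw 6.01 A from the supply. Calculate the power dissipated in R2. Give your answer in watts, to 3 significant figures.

We need the common branch voltage; get it from I_total × R_eq, then P = V²/R for the branch.
1/R_eq = 1/455 + 1/1.00 ⇒ R_eq = 0.9978 Ω
V = I_total × R_eq = 6.010 × 0.9978 = 5.997 V
P_R2 = V² / R2 = (5.997)² / 1.00 = 35.96 W

36.0 W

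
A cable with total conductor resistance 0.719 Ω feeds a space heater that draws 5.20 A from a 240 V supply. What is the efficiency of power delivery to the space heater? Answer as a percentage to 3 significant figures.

98.4 %

The cable carries the full 5.20 A.
P_line = I² R_line = (5.200)² × 0.719 = 19.44 W
P_source = V I = 240 × 5.200 = 1248 W; P_load = 1229 W
η = P_load / P_source = 1229 / 1248 = 0.9844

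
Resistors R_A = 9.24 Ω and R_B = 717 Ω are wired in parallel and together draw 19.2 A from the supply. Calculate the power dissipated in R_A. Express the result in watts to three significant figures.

Parallel branches share V, not I — compute V via R_eq, then use V²/R for the target branch.
1/R_eq = 1/9.24 + 1/717 ⇒ R_eq = 9.122 Ω
V = I_total × R_eq = 19.20 × 9.122 = 175.2 V
P_R_A = V² / R_A = (175.2)² / 9.24 = 3320 W

3320 W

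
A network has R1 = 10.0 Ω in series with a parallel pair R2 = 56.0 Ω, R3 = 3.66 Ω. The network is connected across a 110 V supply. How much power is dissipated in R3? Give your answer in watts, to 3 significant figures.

Collapse R2‖R3 to a single equivalent, reducing the network to two series elements.
R_p = (56.0×3.66)/(56.0+3.66) = 3.435 Ω
R_total = 10.0 + 3.435 = 13.44 Ω
I = V / R_total = 110 / 13.44 = 8.187 A
Voltage across the parallel pair: V_p = I × R_p = 8.187 × 3.435 = 28.13 V
R3 is across V_p, so use P = V²/R for that branch.
P_R3 = (28.13)² / 3.66 = 216.2 W

216 W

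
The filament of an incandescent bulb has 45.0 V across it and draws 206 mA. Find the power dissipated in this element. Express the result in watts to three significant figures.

Both the voltage across and the current through the element are known, so P = V I applies directly.
P = 45.0 V × 0.2060 A = 9.270 W

9.27 W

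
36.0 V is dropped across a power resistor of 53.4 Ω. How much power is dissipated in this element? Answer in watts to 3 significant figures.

With V across and R both known, P = V²/R gives the dissipation directly.
P = (36.0 V)² / 53.4 Ω = 24.27 W

24.3 W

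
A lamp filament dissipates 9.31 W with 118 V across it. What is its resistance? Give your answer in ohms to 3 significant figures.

1500 Ω

From P = V I = I²R = V²/R, with the two given quantities we get R = V² / P.
R = (118)² / 9.31 = 1496 Ω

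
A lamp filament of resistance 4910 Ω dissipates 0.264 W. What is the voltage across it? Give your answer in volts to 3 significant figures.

36.0 V

From P = V I = I²R = V²/R, with the two given quantities we get V = √(P R).
V = √(0.264 × 4910) = 36.00 V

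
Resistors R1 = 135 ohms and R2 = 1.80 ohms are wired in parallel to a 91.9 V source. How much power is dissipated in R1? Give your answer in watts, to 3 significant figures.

R1 sits directly across the source, so P = V²/R with V = 91.9 V.
P_R1 = V² / R1 = (91.9)² / 135 Ω = 62.56 W

62.6 W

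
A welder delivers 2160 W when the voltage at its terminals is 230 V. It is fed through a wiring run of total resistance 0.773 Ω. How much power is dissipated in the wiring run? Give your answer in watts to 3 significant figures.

Line loss is just I²R for the cable — we know both I and R_line directly.
I = P / V = 2160 / 230 = 9.391 A through the wiring run.
P_line = I² R_line = (9.391)² × 0.773 = 68.18 W

68.2 W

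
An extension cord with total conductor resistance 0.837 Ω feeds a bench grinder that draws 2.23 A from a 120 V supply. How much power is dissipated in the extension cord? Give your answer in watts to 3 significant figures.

4.16 W

The extension cord is a series resistance carrying the load current; its dissipation is I²R_line.
The extension cord carries the full 2.23 A.
P_line = I² R_line = (2.230)² × 0.837 = 4.162 W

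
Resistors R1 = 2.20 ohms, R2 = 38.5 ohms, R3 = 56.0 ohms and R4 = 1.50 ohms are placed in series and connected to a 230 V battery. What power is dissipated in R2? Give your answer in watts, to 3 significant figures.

211 W

In a series string the same current flows through every resistor — find that current, then P = I²R for the one we want.
R_total = 2.20 + 38.5 + 56.0 + 1.50 = 98.20 Ω
I = V / R_total = 230 / 98.20 = 2.342 A
P_R2 = I² × R2 = (2.342)² × 38.5 = 211.2 W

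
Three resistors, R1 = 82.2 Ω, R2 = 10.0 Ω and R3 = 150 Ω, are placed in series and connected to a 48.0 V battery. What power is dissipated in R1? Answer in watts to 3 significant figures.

Since the resistors are in series they all carry the loop current I = V/R_total; the power in any one is I²R.
R_total = 82.2 + 10.0 + 150 = 242.2 Ω
I = V / R_total = 48.0 / 242.2 = 0.1982 A
P_R1 = I² × R1 = (0.1982)² × 82.2 = 3.229 W

3.23 W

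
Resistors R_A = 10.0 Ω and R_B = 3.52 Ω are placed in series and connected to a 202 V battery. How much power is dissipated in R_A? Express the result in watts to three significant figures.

2230 W

Since the resistors are in series they all carry the loop current I = V/R_total; the power in any one is I²R.
R_total = 10.0 + 3.52 = 13.52 Ω
I = V / R_total = 202 / 13.52 = 14.94 A
P_R_A = I² × R_A = (14.94)² × 10.0 = 2232 W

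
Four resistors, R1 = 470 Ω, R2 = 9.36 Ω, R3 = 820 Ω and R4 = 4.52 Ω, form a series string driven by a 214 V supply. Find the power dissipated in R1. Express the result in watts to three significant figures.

12.7 W

Every series element carries the same I. Get I from the total resistance, then P = I² × R1.
R_total = 470 + 9.36 + 820 + 4.52 = 1304 Ω
I = V / R_total = 214 / 1304 = 0.1641 A
P_R1 = I² × R1 = (0.1641)² × 470 = 12.66 W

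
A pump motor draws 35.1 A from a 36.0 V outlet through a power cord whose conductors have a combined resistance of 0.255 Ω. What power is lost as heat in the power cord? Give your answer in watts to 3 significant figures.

314 W

Only the current and the line resistance are needed for the I²R loss.
The power cord carries the full 35.1 A.
P_line = I² R_line = (35.10)² × 0.255 = 314.2 W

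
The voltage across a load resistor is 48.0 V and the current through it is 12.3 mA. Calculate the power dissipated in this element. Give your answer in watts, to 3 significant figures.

V and I are known directly — P = V I, no intermediate step needed.
P = 48.0 V × 0.01230 A = 0.5904 W

0.590 W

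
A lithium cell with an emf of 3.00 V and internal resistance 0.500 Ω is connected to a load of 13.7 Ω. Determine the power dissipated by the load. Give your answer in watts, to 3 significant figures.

The internal resistance and the load are in series, so the same I flows through both; get I from ε/(r+R), then I²R for the load.
I = ε / (r + R) = 3.00 / (0.500 + 13.7) = 0.2113 A
P_load = I² R = (0.2113)² × 13.7 = 0.6115 W

0.611 W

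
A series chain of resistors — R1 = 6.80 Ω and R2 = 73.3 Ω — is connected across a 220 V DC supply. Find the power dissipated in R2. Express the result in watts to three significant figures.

Series elements share the same current, so find I first, then use P = I²R.
R_total = 6.80 + 73.3 = 80.10 Ω
I = V / R_total = 220 / 80.10 = 2.747 A
P_R2 = I² × R2 = (2.747)² × 73.3 = 552.9 W

553 W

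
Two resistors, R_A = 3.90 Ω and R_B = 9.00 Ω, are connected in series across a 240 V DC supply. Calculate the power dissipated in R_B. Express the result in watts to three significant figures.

3120 W

Series elements share the same current, so find I first, then use P = I²R.
R_total = 3.90 + 9.00 = 12.90 Ω
I = V / R_total = 240 / 12.90 = 18.60 A
P_R_B = I² × R_B = (18.60)² × 9.00 = 3115 W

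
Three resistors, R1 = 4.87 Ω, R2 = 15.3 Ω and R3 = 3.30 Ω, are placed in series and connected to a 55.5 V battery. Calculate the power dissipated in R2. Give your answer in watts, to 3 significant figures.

85.6 W

In a series string the same current flows through every resistor — find that current, then P = I²R for the one we want.
R_total = 4.87 + 15.3 + 3.30 = 23.47 Ω
I = V / R_total = 55.5 / 23.47 = 2.365 A
P_R2 = I² × R2 = (2.365)² × 15.3 = 85.56 W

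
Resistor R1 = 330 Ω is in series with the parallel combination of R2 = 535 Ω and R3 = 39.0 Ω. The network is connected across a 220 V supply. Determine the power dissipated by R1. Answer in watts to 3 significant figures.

119 W

Collapse R2‖R3 to a single equivalent, reducing the network to two series elements.
R_p = (535×39.0)/(535+39.0) = 36.35 Ω
R_total = 330 + 36.35 = 366.4 Ω
I = V / R_total = 220 / 366.4 = 0.6005 A
R1 carries the full series current, so P = I²R.
P_R1 = (0.6005)² × 330 = 119.0 W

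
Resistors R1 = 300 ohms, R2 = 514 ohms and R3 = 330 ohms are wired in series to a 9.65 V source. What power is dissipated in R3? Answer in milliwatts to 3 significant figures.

23.5 mW

Series elements share the same current, so find I first, then use P = I²R.
R_total = 300 + 514 + 330 = 1144 Ω
I = V / R_total = 9.65 / 1144 = 0.008435 A
P_R3 = I² × R3 = (0.008435)² × 330 = 0.02348 W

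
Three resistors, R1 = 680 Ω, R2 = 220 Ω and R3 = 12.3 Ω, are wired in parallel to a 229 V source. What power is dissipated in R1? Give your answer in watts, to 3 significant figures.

Parallel branches share the same voltage; P = V²/R gives the branch power in one step.
P_R1 = V² / R1 = (229)² / 680 Ω = 77.12 W

77.1 W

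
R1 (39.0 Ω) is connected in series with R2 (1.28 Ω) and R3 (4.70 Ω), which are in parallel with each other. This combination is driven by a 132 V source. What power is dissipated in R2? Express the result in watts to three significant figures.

First combine the parallel branches into one equivalent R_p, then R1 + R_p is a series pair.
R_p = (1.28×4.70)/(1.28+4.70) = 1.006 Ω
R_total = 39.0 + 1.006 = 40.01 Ω
I = V / R_total = 132 / 40.01 = 3.300 A
Voltage across the parallel pair: V_p = I × R_p = 3.300 × 1.006 = 3.319 V
R2 is across V_p, so use P = V²/R for that branch.
P_R2 = (3.319)² / 1.28 = 8.608 W

8.61 W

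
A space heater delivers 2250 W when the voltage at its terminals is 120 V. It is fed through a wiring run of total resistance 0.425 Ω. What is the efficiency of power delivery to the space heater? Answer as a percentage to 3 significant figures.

93.8 %

I = P / V = 2250 / 120 = 18.75 A through the wiring run.
P_line = I² R_line = (18.75)² × 0.425 = 149.4 W
P_source = P_load + P_line = 2250 + 149.4 = 2399 W
η = P_load / P_source = 2250 / 2399 = 0.9377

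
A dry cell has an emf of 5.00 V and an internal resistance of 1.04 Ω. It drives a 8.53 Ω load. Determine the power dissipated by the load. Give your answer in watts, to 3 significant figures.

2.33 W

Load and internal resistance form a series loop — compute the loop current, then the load power via I²R.
I = ε / (r + R) = 5.00 / (1.04 + 8.53) = 0.5225 A
P_load = I² R = (0.5225)² × 8.53 = 2.328 W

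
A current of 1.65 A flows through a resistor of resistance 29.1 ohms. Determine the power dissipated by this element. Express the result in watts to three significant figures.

Knowing I and R, the power is just I²R — no need to find V first.
P = (1.650 A)² × 29.1 Ω = 79.22 W

79.2 W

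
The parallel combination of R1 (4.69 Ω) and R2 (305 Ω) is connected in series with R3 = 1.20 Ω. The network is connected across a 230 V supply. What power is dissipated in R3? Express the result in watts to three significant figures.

1870 W

Collapse the R1‖R2 pair into one equivalent R_p; then R_p and R3 form a series string.
R_p = (4.69×305)/(4.69+305) = 4.619 Ω
R_total = R_p + 1.20 = 4.619 + 1.20 = 5.819 Ω
I = V / R_total = 230 / 5.819 = 39.53 A
R3 is the series element, so its power is I²R.
P_R3 = (39.53)² × 1.20 = 1875 W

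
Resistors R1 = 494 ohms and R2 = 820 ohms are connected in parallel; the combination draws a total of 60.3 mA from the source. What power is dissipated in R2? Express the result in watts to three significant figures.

0.421 W

Only the total current is stated, so first find the parallel equivalent to get the voltage across the combination.
1/R_eq = 1/494 + 1/820 ⇒ R_eq = 308.3 Ω
V = I_total × R_eq = 0.06030 × 308.3 = 18.59 V
P_R2 = V² / R2 = (18.59)² / 820 = 0.4214 W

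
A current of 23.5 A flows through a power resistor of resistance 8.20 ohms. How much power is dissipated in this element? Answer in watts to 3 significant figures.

The current through and the resistance of the element are both given; use P = I²R.
P = (23.50 A)² × 8.20 Ω = 4528 W

4530 W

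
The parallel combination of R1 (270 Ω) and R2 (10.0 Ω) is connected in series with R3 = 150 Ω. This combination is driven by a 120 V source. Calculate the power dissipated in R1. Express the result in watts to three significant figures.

Reduce the parallel combination to a single R_p; the circuit then becomes R_p in series with the remaining resistor.
R_p = (270×10.0)/(270+10.0) = 9.643 Ω
R_total = R_p + 150 = 9.643 + 150 = 159.6 Ω
I = V / R_total = 120 / 159.6 = 0.7517 A
Voltage across the parallel pair: V_p = I × R_p = 0.7517 × 9.643 = 7.248 V
R1 sits across V_p; its power is V_p²/R.
P_R1 = (7.248)² / 270 = 0.1946 W

0.195 W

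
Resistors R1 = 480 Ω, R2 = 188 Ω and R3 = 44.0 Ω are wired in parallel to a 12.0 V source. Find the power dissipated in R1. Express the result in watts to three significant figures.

0.300 W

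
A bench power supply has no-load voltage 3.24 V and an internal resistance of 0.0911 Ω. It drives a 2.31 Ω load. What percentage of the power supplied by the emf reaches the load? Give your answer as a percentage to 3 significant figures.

96.2 %

Both r and R carry the same current, so the power split is just the resistance split: η = R/(R+r).
η = R / (R + r) = 2.31 / (2.31 + 0.0911) = 0.9621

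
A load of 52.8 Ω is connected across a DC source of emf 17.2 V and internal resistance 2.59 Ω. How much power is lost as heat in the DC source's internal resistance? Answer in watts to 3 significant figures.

The source's internal resistance is just another series element carrying I; its dissipation is I²r.
I = ε / (r + R) = 17.2 / (2.59 + 52.8) = 0.3105 A
P_int = I² r = (0.3105)² × 2.59 = 0.2497 W

0.250 W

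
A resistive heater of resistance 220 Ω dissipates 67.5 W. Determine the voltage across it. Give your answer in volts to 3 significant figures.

122 V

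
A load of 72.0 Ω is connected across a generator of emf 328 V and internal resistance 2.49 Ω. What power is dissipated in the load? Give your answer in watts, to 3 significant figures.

1400 W

Load and internal resistance form a series loop — compute the loop current, then the load power via I²R.
I = ε / (r + R) = 328 / (2.49 + 72.0) = 4.403 A
P_load = I² R = (4.403)² × 72.0 = 1396 W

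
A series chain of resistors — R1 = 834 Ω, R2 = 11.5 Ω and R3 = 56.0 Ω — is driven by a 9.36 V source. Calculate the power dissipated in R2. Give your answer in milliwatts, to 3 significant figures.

The current is common to all series resistors; compute it, then apply P = I²R for the target.
R_total = 834 + 11.5 + 56.0 = 901.5 Ω
I = V / R_total = 9.36 / 901.5 = 0.01038 A
P_R2 = I² × R2 = (0.01038)² × 11.5 = 0.001240 W

1.24 mW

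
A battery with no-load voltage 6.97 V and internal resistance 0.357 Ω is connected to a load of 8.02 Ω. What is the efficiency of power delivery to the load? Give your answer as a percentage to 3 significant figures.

95.7 %

The source delivers εI, of which I²R reaches the load and I²r is lost; since I is common, η = R/(R+r).
η = R / (R + r) = 8.02 / (8.02 + 0.357) = 0.9574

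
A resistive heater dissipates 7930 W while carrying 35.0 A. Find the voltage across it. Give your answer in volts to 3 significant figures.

227 V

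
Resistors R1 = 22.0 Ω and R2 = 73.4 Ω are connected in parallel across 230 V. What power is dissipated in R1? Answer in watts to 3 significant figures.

The supply voltage appears across each parallel branch — just use P = V²/R1.
P_R1 = V² / R1 = (230)² / 22.0 Ω = 2405 W

2400 W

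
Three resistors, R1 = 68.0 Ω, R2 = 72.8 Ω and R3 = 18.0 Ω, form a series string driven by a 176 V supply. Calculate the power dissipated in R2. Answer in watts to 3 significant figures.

89.4 W

The current is common to all series resistors; compute it, then apply P = I²R for the target.
R_total = 68.0 + 72.8 + 18.0 = 158.8 Ω
I = V / R_total = 176 / 158.8 = 1.108 A
P_R2 = I² × R2 = (1.108)² × 72.8 = 89.42 W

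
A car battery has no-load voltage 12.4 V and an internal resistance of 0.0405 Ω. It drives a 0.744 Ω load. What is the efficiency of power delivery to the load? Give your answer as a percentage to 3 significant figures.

The source delivers εI, of which I²R reaches the load and I²r is lost; since I is common, η = R/(R+r).
η = R / (R + r) = 0.744 / (0.744 + 0.0405) = 0.9484

94.8 %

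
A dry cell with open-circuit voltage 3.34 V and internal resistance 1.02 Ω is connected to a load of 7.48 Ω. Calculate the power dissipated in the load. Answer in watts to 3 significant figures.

1.15 W

Load and internal resistance form a series loop — compute the loop current, then the load power via I²R.
I = ε / (r + R) = 3.34 / (1.02 + 7.48) = 0.3929 A
P_load = I² R = (0.3929)² × 7.48 = 1.155 W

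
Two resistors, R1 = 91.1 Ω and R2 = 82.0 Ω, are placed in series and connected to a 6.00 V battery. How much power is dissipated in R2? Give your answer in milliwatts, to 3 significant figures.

Since the resistors are in series they all carry the loop current I = V/R_total; the power in any one is I²R.
R_total = 91.1 + 82.0 = 173.1 Ω
I = V / R_total = 6.00 / 173.1 = 0.03466 A
P_R2 = I² × R2 = (0.03466)² × 82.0 = 0.09852 W

98.5 mW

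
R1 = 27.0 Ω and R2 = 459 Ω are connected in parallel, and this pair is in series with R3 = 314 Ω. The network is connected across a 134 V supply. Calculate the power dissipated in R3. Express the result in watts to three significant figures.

48.9 W

Collapse the R1‖R2 pair into one equivalent R_p; then R_p and R3 form a series string.
R_p = (27.0×459)/(27.0+459) = 25.50 Ω
R_total = R_p + 314 = 25.50 + 314 = 339.5 Ω
I = V / R_total = 134 / 339.5 = 0.3947 A
All the supply current flows through R3; use P = I²R3.
P_R3 = (0.3947)² × 314 = 48.92 W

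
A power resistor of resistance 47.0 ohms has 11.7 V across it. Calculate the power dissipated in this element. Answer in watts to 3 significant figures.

2.91 W

We know the drop across the element and its resistance — P = V²/R, one step.
P = (11.7 V)² / 47.0 Ω = 2.913 W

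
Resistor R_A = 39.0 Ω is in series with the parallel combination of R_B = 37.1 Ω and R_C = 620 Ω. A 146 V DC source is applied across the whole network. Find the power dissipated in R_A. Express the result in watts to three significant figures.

First combine the parallel branches into one equivalent R_p, then R_A + R_p is a series pair.
R_p = (37.1×620)/(37.1+620) = 35.01 Ω
R_total = 39.0 + 35.01 = 74.01 Ω
I = V / R_total = 146 / 74.01 = 1.973 A
All the current flows through R_A; use P = I²R.
P_R_A = (1.973)² × 39.0 = 151.8 W

152 W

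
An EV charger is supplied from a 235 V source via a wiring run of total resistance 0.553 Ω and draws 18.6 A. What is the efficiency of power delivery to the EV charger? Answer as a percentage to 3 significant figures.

95.6 %

The wiring run carries the full 18.6 A.
P_line = I² R_line = (18.60)² × 0.553 = 191.3 W
P_source = V I = 235 × 18.60 = 4371 W; P_load = 4180 W
η = P_load / P_source = 4180 / 4371 = 0.9562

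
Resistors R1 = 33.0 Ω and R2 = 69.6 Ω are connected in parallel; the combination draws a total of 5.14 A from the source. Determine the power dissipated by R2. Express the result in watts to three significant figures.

Parallel branches share V, not I — compute V via R_eq, then use V²/R for the target branch.
1/R_eq = 1/33.0 + 1/69.6 ⇒ R_eq = 22.39 Ω
V = I_total × R_eq = 5.140 × 22.39 = 115.1 V
P_R2 = V² / R2 = (115.1)² / 69.6 = 190.2 W

190 W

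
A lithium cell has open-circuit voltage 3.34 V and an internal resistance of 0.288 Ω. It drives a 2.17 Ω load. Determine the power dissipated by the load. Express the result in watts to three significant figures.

4.01 W

With r and R in series, I = ε/(r+R); the load dissipates I²R.
I = ε / (r + R) = 3.34 / (0.288 + 2.17) = 1.359 A
P_load = I² R = (1.359)² × 2.17 = 4.007 W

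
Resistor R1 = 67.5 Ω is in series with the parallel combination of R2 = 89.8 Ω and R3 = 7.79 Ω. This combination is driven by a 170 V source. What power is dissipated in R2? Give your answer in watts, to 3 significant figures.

First combine the parallel branches into one equivalent R_p, then R1 + R_p is a series pair.
R_p = (89.8×7.79)/(89.8+7.79) = 7.168 Ω
R_total = 67.5 + 7.168 = 74.67 Ω
I = V / R_total = 170 / 74.67 = 2.277 A
Voltage across the parallel pair: V_p = I × R_p = 2.277 × 7.168 = 16.32 V
With V_p across R2, its power is V_p²/R2.
P_R2 = (16.32)² / 89.8 = 2.966 W

2.97 W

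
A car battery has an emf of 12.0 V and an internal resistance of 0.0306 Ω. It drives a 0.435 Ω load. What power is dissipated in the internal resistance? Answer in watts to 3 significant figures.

20.3 W

The internal resistance carries the same current as the load; P_int = I²r.
I = ε / (r + R) = 12.0 / (0.0306 + 0.435) = 25.77 A
P_int = I² r = (25.77)² × 0.0306 = 20.33 W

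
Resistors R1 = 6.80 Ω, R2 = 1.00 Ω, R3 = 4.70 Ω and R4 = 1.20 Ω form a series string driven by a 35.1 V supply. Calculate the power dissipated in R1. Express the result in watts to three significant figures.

44.6 W

In a series string the same current flows through every resistor — find that current, then P = I²R for the one we want.
R_total = 6.80 + 1.00 + 4.70 + 1.20 = 13.70 Ω
I = V / R_total = 35.1 / 13.70 = 2.562 A
P_R1 = I² × R1 = (2.562)² × 6.80 = 44.64 W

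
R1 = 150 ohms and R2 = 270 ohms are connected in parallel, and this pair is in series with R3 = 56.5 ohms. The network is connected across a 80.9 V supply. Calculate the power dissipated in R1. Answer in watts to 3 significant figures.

Combine R1 and R2 into their parallel equivalent first, reducing the network to two series resistors.
R_p = (150×270)/(150+270) = 96.43 Ω
R_total = R_p + 56.5 = 96.43 + 56.5 = 152.9 Ω
I = V / R_total = 80.9 / 152.9 = 0.5290 A
Voltage across the parallel pair: V_p = I × R_p = 0.5290 × 96.43 = 51.01 V
R1 has V_p across it, so P = V_p²/R1.
P_R1 = (51.01)² / 150 = 17.35 W

17.3 W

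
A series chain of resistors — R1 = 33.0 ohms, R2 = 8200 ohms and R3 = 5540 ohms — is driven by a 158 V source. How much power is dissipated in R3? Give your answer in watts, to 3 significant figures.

0.729 W

Series elements share the same current, so find I first, then use P = I²R.
R_total = 33.0 + 8200 + 5540 = 13770 Ω
I = V / R_total = 158 / 13770 = 0.01147 A
P_R3 = I² × R3 = (0.01147)² × 5540 = 0.7291 W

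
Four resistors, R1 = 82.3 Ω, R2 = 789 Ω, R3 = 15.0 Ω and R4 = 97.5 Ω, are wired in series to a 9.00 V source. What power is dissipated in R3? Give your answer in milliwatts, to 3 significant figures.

In a series string the same current flows through every resistor — find that current, then P = I²R for the one we want.
R_total = 82.3 + 789 + 15.0 + 97.5 = 983.8 Ω
I = V / R_total = 9.00 / 983.8 = 0.009148 A
P_R3 = I² × R3 = (0.009148)² × 15.0 = 0.001255 W

1.26 mW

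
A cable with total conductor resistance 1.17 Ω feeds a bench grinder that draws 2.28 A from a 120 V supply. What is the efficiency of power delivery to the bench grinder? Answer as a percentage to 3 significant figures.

97.8 %

The cable carries the full 2.28 A.
P_line = I² R_line = (2.280)² × 1.17 = 6.082 W
P_source = V I = 120 × 2.280 = 273.6 W; P_load = 267.5 W
η = P_load / P_source = 267.5 / 273.6 = 0.9778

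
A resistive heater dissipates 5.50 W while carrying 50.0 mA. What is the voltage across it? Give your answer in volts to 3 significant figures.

Inverting the appropriate power form: V = P / I.
V = 5.50 / 0.05000 = 110.0 V

110 V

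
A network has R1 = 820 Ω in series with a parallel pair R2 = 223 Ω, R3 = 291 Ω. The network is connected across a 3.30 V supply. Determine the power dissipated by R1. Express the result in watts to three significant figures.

Reduce the parallel pair to R_p first; the network is then a simple series string.
R_p = (223×291)/(223+291) = 126.3 Ω
R_total = 820 + 126.3 = 946.3 Ω
I = V / R_total = 3.30 / 946.3 = 0.003487 A
R1 is in the main series path, so its power is I²R1.
P_R1 = (0.003487)² × 820 = 0.009973 W

0.00997 W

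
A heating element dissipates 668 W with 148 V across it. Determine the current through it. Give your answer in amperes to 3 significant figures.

4.51 A

Rearranging the power relation for the two known quantities gives I = P / V.
I = 668 / 148 = 4.514 A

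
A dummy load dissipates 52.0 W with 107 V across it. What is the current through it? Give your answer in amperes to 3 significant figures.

0.486 A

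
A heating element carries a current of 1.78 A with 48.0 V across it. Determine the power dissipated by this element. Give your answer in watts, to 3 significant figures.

Since both terminal voltage and current are stated, P = V I gives the power in one step.
P = 48.0 V × 1.780 A = 85.44 W

85.4 W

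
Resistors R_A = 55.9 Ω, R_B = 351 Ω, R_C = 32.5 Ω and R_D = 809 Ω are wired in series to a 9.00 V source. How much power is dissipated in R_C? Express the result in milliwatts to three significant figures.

1.69 mW

Every series element carries the same I. Get I from the total resistance, then P = I² × R_C.
R_total = 55.9 + 351 + 32.5 + 809 = 1248 Ω
I = V / R_total = 9.00 / 1248 = 0.007209 A
P_R_C = I² × R_C = (0.007209)² × 32.5 = 0.001689 W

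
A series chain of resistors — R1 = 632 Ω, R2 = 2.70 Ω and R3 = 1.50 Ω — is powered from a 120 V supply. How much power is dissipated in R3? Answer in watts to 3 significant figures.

The current is common to all series resistors; compute it, then apply P = I²R for the target.
R_total = 632 + 2.70 + 1.50 = 636.2 Ω
I = V / R_total = 120 / 636.2 = 0.1886 A
P_R3 = I² × R3 = (0.1886)² × 1.50 = 0.05337 W

0.0534 W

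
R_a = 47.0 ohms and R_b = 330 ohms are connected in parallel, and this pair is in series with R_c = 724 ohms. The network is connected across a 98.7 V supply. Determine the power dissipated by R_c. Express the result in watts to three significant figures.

12.0 W

First find R_p for the parallel pair, then treat R_p + R_c as a series loop.
R_p = (47.0×330)/(47.0+330) = 41.14 Ω
R_total = R_p + 724 = 41.14 + 724 = 765.1 Ω
I = V / R_total = 98.7 / 765.1 = 0.1290 A
R_c is the series element, so its power is I²R.
P_R_c = (0.1290)² × 724 = 12.05 W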